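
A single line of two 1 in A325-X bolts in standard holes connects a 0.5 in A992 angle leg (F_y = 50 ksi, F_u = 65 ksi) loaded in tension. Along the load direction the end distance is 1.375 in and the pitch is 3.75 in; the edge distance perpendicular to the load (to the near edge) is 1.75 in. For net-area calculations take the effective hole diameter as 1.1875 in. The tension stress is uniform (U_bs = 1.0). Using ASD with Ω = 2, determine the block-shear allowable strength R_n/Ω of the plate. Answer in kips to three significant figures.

Shear plane L_v = 1.375 + 1·3.75 = 5.125 in; A_gv = 5.125 × 0.5 = 2.562 in².
A_nv = (5.125 − 1.5·1.1875) × 0.5 = 1.672 in².
A_nt = (1.75 − 0.5·1.1875) × 0.5 = 0.5781 in².
0.6 F_u A_nv = 65.2 kips; 0.6 F_y A_gv = 76.88 kips → shear rupture governs the shear term.
R_n = 65.2 + 1.0 × 65 × 0.5781 = 102.8 kips.
Allowable strength R_n/Ω = 102.8 / 2 = 51.4 kips.

51.4 kips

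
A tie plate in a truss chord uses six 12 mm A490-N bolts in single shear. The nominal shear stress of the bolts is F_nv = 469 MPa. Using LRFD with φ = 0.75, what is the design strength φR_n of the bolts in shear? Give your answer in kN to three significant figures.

A_b = π × 12² / 4 = 113.1 mm².
R_n = F_nv · A_b · n · n_s = 469 × 113.1 × 6 × 1 / 1000 = 318.3 kN.
Design strength φR_n = 0.75 × 318.3 = 239 kN.

239 kN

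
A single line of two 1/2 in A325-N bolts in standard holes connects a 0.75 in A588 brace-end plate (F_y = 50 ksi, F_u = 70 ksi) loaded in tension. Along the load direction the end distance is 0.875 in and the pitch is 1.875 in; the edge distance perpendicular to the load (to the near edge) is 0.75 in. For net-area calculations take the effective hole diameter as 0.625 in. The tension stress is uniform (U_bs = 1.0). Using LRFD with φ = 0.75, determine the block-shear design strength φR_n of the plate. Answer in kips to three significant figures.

Shear plane L_v = 0.875 + 1·1.875 = 2.75 in; A_gv = 2.75 × 0.75 = 2.062 in².
A_nv = (2.75 − 1.5·0.625) × 0.75 = 1.359 in².
A_nt = (0.75 − 0.5·0.625) × 0.75 = 0.3281 in².
0.6 F_u A_nv = 57.09 kips; 0.6 F_y A_gv = 61.88 kips → shear rupture governs the shear term.
R_n = 57.09 + 1.0 × 70 × 0.3281 = 80.06 kips.
Design strength φR_n = 0.75 × 80.06 = 60 kips.

60 kips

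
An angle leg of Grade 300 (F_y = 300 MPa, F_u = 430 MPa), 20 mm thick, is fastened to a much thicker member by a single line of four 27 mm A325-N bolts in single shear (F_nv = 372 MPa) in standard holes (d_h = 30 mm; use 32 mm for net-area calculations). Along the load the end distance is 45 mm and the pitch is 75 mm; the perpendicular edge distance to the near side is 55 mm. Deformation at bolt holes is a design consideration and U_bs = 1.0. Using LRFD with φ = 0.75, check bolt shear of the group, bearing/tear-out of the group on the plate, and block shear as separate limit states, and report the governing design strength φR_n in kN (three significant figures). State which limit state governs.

Bolt shear: A_b = π·27²/4 = 572.6 mm²; R_n = 372 × 572.6 × 4 × 1 / 1000 = 852 kN → 0.75 × 852 = 639 kN.
Bearing: edge l_c = 30, r_n = 309.6 kN; interior l_c = 45, r_n = 464.4 kN; R_n = 309.6 + 3·464.4 = 1703 kN → 1280 kN.
Block shear: A_gv = 5400, A_nv = 3160, A_nt = 780 mm²; R_n = min(0.6F_uA_nv, 0.6F_yA_gv) + U_bs·F_u·A_nt = 1151 kN → 863 kN.
Bolt shear governs: 639 kN.

639 kN (bolt shear governs)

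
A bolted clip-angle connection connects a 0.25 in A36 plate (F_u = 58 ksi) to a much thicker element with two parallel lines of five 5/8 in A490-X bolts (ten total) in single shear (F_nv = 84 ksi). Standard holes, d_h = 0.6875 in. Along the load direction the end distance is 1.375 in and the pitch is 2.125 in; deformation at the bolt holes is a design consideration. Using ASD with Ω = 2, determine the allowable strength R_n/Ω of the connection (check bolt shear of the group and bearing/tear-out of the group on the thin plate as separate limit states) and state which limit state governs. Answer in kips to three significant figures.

105 kips (bearing governs)

Bolt shear: A_b = π·0.625²/4 = 0.3068 in²; R_n = 84 × 0.3068 × 10 × 1 = 257.7 kips → 257.7 / 2 = 129 kips.
Bearing (1.2 l_c t F_u ≤ 2.4 d t F_u): upper limit = 2.4·0.625·0.25·58 = 21.75 kips.
  Edge l_c = 1.375 − 0.6875/2 = 1.031 → r_n = 17.94 kips; interior l_c = 2.125 − 0.6875 = 1.438 → r_n = 21.75 kips.
  R_n,bearing = 2·17.94 + 8·21.75 = 209.9 kips → 209.9 / 2 = 105 kips.
Bearing governs: 105 kips.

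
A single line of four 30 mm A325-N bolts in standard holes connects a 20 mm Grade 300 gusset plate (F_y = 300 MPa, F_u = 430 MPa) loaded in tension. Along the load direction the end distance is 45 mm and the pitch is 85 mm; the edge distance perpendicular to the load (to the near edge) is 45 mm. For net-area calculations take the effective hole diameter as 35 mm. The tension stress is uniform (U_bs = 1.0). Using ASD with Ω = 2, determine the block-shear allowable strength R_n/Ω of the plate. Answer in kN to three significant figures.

Shear plane L_v = 45 + 3·85 = 300 mm; A_gv = 300 × 20 = 6000 mm².
A_nv = (300 − 3.5·35) × 20 = 3550 mm².
A_nt = (45 − 0.5·35) × 20 = 550 mm².
0.6 F_u A_nv = 915.9 kN; 0.6 F_y A_gv = 1080 kN → shear rupture governs the shear term.
R_n = 915.9 + 1.0 × 430 × 550 / 1000 = 1152 kN.
Allowable strength R_n/Ω = 1152 / 2 = 576 kN.

576 kN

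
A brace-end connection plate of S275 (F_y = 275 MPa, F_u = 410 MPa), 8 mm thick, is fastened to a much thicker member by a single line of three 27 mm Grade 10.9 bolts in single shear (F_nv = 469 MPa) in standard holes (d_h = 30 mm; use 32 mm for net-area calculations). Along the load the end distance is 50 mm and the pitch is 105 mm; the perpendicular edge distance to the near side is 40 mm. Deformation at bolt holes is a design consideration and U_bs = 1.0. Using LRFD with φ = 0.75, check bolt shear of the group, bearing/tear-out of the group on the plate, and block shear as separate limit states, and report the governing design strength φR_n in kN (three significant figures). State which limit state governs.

316 kN (block shear governs)

Bolt shear: A_b = π·27²/4 = 572.6 mm²; R_n = 469 × 572.6 × 3 × 1 / 1000 = 805.6 kN → 0.75 × 805.6 = 604 kN.
Bearing: edge l_c = 35, r_n = 137.8 kN; interior l_c = 75, r_n = 212.5 kN; R_n = 137.8 + 2·212.5 = 562.8 kN → 422 kN.
Block shear: A_gv = 2080, A_nv = 1440, A_nt = 192 mm²; R_n = min(0.6F_uA_nv, 0.6F_yA_gv) + U_bs·F_u·A_nt = 421.9 kN → 316 kN.
Block shear governs: 316 kN.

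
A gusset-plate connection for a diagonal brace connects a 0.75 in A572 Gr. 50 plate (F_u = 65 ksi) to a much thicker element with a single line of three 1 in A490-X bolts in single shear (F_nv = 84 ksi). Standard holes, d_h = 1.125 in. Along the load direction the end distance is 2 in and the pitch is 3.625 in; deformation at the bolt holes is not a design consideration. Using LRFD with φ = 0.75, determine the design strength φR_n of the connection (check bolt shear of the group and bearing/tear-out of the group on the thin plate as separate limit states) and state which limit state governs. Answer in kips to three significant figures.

Bolt shear: A_b = π·1²/4 = 0.7854 in²; R_n = 84 × 0.7854 × 3 × 1 = 197.9 kips → 0.75 × 197.9 = 148 kips.
Bearing (1.5 l_c t F_u ≤ 3.0 d t F_u): upper limit = 3.0·1·0.75·65 = 146.2 kips.
  Edge l_c = 2 − 1.125/2 = 1.438 → r_n = 105.1 kips; interior l_c = 3.625 − 1.125 = 2.5 → r_n = 146.2 kips.
  R_n,bearing = 1·105.1 + 2·146.2 = 397.6 kips → 0.75 × 397.6 = 298 kips.
Bolt shear governs: 148 kips.

148 kips (bolt shear governs)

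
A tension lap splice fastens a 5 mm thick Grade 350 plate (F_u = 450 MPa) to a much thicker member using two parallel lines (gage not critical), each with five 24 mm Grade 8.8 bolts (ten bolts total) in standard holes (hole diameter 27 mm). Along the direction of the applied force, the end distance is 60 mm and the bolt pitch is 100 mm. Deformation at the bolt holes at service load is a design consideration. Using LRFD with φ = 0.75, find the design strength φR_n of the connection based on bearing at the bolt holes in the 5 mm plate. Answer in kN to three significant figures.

Per bolt r_n = 1.2 l_c t F_u ≤ 2.4 d t F_u; upper limit = 2.4 × 24 × 5 × 450 / 1000 = 129.6 kN.
Edge bolt: l_c = 60 − 27/2 = 46.5 mm → 1.2 × 46.5 × 5 × 450 / 1000 = 125.5 → r_n = 125.5 kN.
Interior bolts: l_c = 100 − 27 = 73 mm → 1.2 × 73 × 5 × 450 / 1000 = 197.1 → r_n = 129.6 kN.
R_n = 2 × 125.5 + 8 × 129.6 = 1288 kN.
Design strength φR_n = 0.75 × 1288 = 966 kN.

966 kN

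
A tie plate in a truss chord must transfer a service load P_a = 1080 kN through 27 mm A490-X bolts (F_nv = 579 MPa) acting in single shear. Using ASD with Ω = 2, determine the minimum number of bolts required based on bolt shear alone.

A_b = π·27²/4 = 572.6 mm².
Per-bolt allowable strength R_n/Ω = 579 × 572.6 × 1 / 1000 / 2 = 165.8 kN.
n ≥ 1080 / 165.8 = 6.516 → use 7 bolts.

7 bolts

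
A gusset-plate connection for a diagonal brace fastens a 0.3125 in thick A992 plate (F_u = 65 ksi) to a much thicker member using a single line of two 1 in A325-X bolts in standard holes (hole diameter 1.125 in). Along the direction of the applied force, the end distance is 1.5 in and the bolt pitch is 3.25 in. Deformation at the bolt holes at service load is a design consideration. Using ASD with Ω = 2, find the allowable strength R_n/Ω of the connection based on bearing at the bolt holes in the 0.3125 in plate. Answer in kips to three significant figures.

Per bolt r_n = 1.2 l_c t F_u ≤ 2.4 d t F_u; upper limit = 2.4 × 1 × 0.3125 × 65 = 48.75 kips.
Edge bolt: l_c = 1.5 − 1.125/2 = 0.9375 in → 1.2 × 0.9375 × 0.3125 × 65 = 22.85 → r_n = 22.85 kips.
Interior bolts: l_c = 3.25 − 1.125 = 2.125 in → 1.2 × 2.125 × 0.3125 × 65 = 51.8 → r_n = 48.75 kips.
R_n = 1 × 22.85 + 1 × 48.75 = 71.6 kips.
Allowable strength R_n/Ω = 71.6 / 2 = 35.8 kips.

35.8 kips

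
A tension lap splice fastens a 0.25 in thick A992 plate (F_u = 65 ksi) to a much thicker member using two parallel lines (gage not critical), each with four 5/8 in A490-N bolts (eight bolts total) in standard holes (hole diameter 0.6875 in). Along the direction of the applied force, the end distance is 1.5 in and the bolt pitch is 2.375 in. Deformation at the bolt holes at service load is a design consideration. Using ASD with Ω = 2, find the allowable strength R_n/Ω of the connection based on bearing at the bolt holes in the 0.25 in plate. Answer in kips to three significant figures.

Per bolt r_n = 1.2 l_c t F_u ≤ 2.4 d t F_u; upper limit = 2.4 × 0.625 × 0.25 × 65 = 24.38 kips.
Edge bolt: l_c = 1.5 − 0.6875/2 = 1.156 in → 1.2 × 1.156 × 0.25 × 65 = 22.55 → r_n = 22.55 kips.
Interior bolts: l_c = 2.375 − 0.6875 = 1.688 in → 1.2 × 1.688 × 0.25 × 65 = 32.91 → r_n = 24.38 kips.
R_n = 2 × 22.55 + 6 × 24.38 = 191.3 kips.
Allowable strength R_n/Ω = 191.3 / 2 = 95.7 kips.

95.7 kips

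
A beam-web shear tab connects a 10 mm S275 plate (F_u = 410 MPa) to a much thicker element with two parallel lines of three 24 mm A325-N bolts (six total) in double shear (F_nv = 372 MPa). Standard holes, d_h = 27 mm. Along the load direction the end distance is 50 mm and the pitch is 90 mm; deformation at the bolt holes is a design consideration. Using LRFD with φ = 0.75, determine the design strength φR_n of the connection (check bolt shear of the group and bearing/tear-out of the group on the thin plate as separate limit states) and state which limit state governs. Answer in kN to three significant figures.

Bolt shear: A_b = π·24²/4 = 452.4 mm²; R_n = 372 × 452.4 × 6 × 2 / 1000 = 2019 kN → 0.75 × 2019 = 1510 kN.
Bearing (1.2 l_c t F_u ≤ 2.4 d t F_u): upper limit = 2.4·24·10·410 / 1000 = 236.2 kN.
  Edge l_c = 50 − 27/2 = 36.5 → r_n = 179.6 kN; interior l_c = 90 − 27 = 63 → r_n = 236.2 kN.
  R_n,bearing = 2·179.6 + 4·236.2 = 1304 kN → 0.75 × 1304 = 978 kN.
Bearing governs: 978 kN.

978 kN (bearing governs)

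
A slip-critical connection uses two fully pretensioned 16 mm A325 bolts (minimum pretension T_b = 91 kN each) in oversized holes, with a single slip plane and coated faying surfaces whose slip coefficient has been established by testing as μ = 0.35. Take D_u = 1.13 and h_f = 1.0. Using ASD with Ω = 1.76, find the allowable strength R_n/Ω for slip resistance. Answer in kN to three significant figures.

R_n = μ · D_u · h_f · T_b · n_s · n_b = 0.35 × 1.13 × 1.0 × 91 × 1 × 2 = 71.98 kN.
Allowable strength R_n/Ω = 71.98 / 1.76 = 40.9 kN.

40.9 kN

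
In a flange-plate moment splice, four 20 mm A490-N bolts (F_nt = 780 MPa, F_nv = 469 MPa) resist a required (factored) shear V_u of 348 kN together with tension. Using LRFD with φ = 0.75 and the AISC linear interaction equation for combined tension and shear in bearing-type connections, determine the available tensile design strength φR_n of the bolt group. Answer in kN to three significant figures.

A_b = π·20²/4 = 314.2 mm²; f_rv = 348 × 1000 / (4 × 314.2) = 276.9 MPa.
F'_nt = 1.3 F_nt − (F_nt / φF_nv) f_rv = 1.3·780 − (780/(0.75·469))·276.9 = 399.9 MPa, capped at F_nt → F'_nt = 399.9 MPa.
R_n = F'_nt · A_b · n = 399.9 × 314.2 × 4 / 1000 = 502.5 kN.
Design strength φR_n = 0.75 × 502.5 = 377 kN.

377 kN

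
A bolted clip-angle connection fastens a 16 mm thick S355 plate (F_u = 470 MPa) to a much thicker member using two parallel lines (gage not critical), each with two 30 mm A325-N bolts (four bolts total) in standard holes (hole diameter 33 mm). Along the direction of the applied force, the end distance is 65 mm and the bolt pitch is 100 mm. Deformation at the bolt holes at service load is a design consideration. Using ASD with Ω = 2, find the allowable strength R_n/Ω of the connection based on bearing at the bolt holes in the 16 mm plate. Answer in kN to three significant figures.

Per bolt r_n = 1.2 l_c t F_u ≤ 2.4 d t F_u; upper limit = 2.4 × 30 × 16 × 470 / 1000 = 541.4 kN.
Edge bolt: l_c = 65 − 33/2 = 48.5 mm → 1.2 × 48.5 × 16 × 470 / 1000 = 437.7 → r_n = 437.7 kN.
Interior bolts: l_c = 100 − 33 = 67 mm → 1.2 × 67 × 16 × 470 / 1000 = 604.6 → r_n = 541.4 kN.
R_n = 2 × 437.7 + 2 × 541.4 = 1958 kN.
Allowable strength R_n/Ω = 1958 / 2 = 979 kN.

979 kN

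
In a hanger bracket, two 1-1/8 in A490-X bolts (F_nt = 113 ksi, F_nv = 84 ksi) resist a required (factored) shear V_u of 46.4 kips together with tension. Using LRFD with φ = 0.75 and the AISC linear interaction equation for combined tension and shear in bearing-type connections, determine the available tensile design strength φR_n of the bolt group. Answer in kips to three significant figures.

157 kips

A_b = π·1.125²/4 = 0.994 in²; f_rv = 46.4 / (2 × 0.994) = 23.34 ksi.
F'_nt = 1.3 F_nt − (F_nt / φF_nv) f_rv = 1.3·113 − (113/(0.75·84))·23.34 = 105 ksi, capped at F_nt → F'_nt = 105 ksi.
R_n = F'_nt · A_b · n = 105 × 0.994 × 2 = 208.8 kips.
Design strength φR_n = 0.75 × 208.8 = 157 kips.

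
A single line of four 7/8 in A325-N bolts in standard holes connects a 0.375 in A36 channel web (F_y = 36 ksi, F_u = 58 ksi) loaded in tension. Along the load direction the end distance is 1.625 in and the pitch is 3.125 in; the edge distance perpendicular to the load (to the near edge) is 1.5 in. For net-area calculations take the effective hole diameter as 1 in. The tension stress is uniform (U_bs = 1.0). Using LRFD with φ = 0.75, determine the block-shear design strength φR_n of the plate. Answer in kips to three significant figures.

Shear plane L_v = 1.625 + 3·3.125 = 11 in; A_gv = 11 × 0.375 = 4.125 in².
A_nv = (11 − 3.5·1) × 0.375 = 2.812 in².
A_nt = (1.5 − 0.5·1) × 0.375 = 0.375 in².
0.6 F_u A_nv = 97.87 kips; 0.6 F_y A_gv = 89.1 kips → shear yielding governs the shear term.
R_n = 89.1 + 1.0 × 58 × 0.375 = 110.8 kips.
Design strength φR_n = 0.75 × 110.8 = 83.1 kips.

83.1 kips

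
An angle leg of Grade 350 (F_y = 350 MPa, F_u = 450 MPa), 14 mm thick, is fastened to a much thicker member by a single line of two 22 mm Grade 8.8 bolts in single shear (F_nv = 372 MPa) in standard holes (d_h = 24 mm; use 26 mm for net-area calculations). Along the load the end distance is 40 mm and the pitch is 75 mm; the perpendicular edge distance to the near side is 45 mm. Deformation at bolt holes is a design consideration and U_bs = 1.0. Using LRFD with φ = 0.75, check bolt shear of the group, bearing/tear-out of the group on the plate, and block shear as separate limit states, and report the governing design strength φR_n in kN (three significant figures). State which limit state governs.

212 kN (bolt shear governs)

Bolt shear: A_b = π·22²/4 = 380.1 mm²; R_n = 372 × 380.1 × 2 × 1 / 1000 = 282.8 kN → 0.75 × 282.8 = 212 kN.
Bearing: edge l_c = 28, r_n = 211.7 kN; interior l_c = 51, r_n = 332.6 kN; R_n = 211.7 + 1·332.6 = 544.3 kN → 408 kN.
Block shear: A_gv = 1610, A_nv = 1064, A_nt = 448 mm²; R_n = min(0.6F_uA_nv, 0.6F_yA_gv) + U_bs·F_u·A_nt = 488.9 kN → 367 kN.
Bolt shear governs: 212 kN.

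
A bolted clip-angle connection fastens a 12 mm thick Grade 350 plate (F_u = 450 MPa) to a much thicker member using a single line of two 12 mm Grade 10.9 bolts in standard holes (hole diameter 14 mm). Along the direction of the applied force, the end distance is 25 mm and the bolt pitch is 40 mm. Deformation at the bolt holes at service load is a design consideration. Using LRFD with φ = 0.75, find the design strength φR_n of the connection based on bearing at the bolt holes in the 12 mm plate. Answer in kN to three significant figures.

204 kN

Per bolt r_n = 1.2 l_c t F_u ≤ 2.4 d t F_u; upper limit = 2.4 × 12 × 12 × 450 / 1000 = 155.5 kN.
Edge bolt: l_c = 25 − 14/2 = 18 mm → 1.2 × 18 × 12 × 450 / 1000 = 116.6 → r_n = 116.6 kN.
Interior bolts: l_c = 40 − 14 = 26 mm → 1.2 × 26 × 12 × 450 / 1000 = 168.5 → r_n = 155.5 kN.
R_n = 1 × 116.6 + 1 × 155.5 = 272.2 kN.
Design strength φR_n = 0.75 × 272.2 = 204 kN.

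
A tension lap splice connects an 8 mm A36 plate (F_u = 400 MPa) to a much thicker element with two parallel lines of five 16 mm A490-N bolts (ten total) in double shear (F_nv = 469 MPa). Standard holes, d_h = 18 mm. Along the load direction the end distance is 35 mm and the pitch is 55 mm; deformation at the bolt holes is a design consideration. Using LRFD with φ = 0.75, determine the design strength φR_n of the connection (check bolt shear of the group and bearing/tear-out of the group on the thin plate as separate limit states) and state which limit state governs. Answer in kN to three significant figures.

Bolt shear: A_b = π·16²/4 = 201.1 mm²; R_n = 469 × 201.1 × 10 × 2 / 1000 = 1886 kN → 0.75 × 1886 = 1410 kN.
Bearing (1.2 l_c t F_u ≤ 2.4 d t F_u): upper limit = 2.4·16·8·400 / 1000 = 122.9 kN.
  Edge l_c = 35 − 18/2 = 26 → r_n = 99.84 kN; interior l_c = 55 − 18 = 37 → r_n = 122.9 kN.
  R_n,bearing = 2·99.84 + 8·122.9 = 1183 kN → 0.75 × 1183 = 887 kN.
Bearing governs: 887 kN.

887 kN (bearing governs)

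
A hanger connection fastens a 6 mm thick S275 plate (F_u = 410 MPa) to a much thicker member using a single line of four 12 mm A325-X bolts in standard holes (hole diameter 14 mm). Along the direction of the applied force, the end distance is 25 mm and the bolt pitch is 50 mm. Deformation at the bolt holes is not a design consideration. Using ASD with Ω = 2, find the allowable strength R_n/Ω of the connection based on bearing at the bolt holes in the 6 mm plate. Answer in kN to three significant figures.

Per bolt r_n = 1.5 l_c t F_u ≤ 3.0 d t F_u; upper limit = 3.0 × 12 × 6 × 410 / 1000 = 88.56 kN.
Edge bolt: l_c = 25 − 14/2 = 18 mm → 1.5 × 18 × 6 × 410 / 1000 = 66.42 → r_n = 66.42 kN.
Interior bolts: l_c = 50 − 14 = 36 mm → 1.5 × 36 × 6 × 410 / 1000 = 132.8 → r_n = 88.56 kN.
R_n = 1 × 66.42 + 3 × 88.56 = 332.1 kN.
Allowable strength R_n/Ω = 332.1 / 2 = 166 kN.

166 kN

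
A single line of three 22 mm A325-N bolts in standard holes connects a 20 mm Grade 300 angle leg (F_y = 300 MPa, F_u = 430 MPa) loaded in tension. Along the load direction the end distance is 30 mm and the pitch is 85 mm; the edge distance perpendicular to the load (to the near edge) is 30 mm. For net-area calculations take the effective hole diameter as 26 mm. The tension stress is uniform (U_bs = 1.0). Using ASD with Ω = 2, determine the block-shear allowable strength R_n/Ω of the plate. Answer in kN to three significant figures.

421 kN

Shear plane L_v = 30 + 2·85 = 200 mm; A_gv = 200 × 20 = 4000 mm².
A_nv = (200 − 2.5·26) × 20 = 2700 mm².
A_nt = (30 − 0.5·26) × 20 = 340 mm².
0.6 F_u A_nv = 696.6 kN; 0.6 F_y A_gv = 720 kN → shear rupture governs the shear term.
R_n = 696.6 + 1.0 × 430 × 340 / 1000 = 842.8 kN.
Allowable strength R_n/Ω = 842.8 / 2 = 421 kN.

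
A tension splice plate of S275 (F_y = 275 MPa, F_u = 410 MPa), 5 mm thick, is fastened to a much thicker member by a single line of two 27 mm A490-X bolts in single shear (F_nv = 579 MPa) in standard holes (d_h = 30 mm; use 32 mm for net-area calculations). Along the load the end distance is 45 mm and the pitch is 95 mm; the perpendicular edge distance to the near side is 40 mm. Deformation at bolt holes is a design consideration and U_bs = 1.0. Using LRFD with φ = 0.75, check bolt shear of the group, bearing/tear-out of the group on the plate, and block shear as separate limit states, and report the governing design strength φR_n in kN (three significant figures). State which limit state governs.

Bolt shear: A_b = π·27²/4 = 572.6 mm²; R_n = 579 × 572.6 × 2 × 1 / 1000 = 663 kN → 0.75 × 663 = 497 kN.
Bearing: edge l_c = 30, r_n = 73.8 kN; interior l_c = 65, r_n = 132.8 kN; R_n = 73.8 + 1·132.8 = 206.6 kN → 155 kN.
Block shear: A_gv = 700, A_nv = 460, A_nt = 120 mm²; R_n = min(0.6F_uA_nv, 0.6F_yA_gv) + U_bs·F_u·A_nt = 162.4 kN → 122 kN.
Block shear governs: 122 kN.

122 kN (block shear governs)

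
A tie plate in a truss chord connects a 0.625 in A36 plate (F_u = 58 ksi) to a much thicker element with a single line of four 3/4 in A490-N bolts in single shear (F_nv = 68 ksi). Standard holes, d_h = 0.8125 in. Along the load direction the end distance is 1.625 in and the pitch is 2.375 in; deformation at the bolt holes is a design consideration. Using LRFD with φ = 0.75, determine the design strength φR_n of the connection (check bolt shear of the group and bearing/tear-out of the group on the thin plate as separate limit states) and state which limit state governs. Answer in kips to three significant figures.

90.1 kips (bolt shear governs)

Bolt shear: A_b = π·0.75²/4 = 0.4418 in²; R_n = 68 × 0.4418 × 4 × 1 = 120.2 kips → 0.75 × 120.2 = 90.1 kips.
Bearing (1.2 l_c t F_u ≤ 2.4 d t F_u): upper limit = 2.4·0.75·0.625·58 = 65.25 kips.
  Edge l_c = 1.625 − 0.8125/2 = 1.219 → r_n = 53.02 kips; interior l_c = 2.375 − 0.8125 = 1.562 → r_n = 65.25 kips.
  R_n,bearing = 1·53.02 + 3·65.25 = 248.8 kips → 0.75 × 248.8 = 187 kips.
Bolt shear governs: 90.1 kips.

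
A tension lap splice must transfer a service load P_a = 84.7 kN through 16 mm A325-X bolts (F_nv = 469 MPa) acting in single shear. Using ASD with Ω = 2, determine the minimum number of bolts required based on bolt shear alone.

A_b = π·16²/4 = 201.1 mm².
Per-bolt allowable strength R_n/Ω = 469 × 201.1 × 1 / 1000 / 2 = 47.15 kN.
n ≥ 84.7 / 47.15 = 1.796 → use 2 bolts.

2 bolts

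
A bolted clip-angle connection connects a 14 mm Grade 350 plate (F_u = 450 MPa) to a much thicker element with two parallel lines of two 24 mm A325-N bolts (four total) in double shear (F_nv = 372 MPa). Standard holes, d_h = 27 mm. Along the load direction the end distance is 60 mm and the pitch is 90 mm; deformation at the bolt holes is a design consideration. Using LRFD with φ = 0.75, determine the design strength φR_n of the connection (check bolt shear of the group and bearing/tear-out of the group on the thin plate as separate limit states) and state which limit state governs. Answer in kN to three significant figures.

Bolt shear: A_b = π·24²/4 = 452.4 mm²; R_n = 372 × 452.4 × 4 × 2 / 1000 = 1346 kN → 0.75 × 1346 = 1010 kN.
Bearing (1.2 l_c t F_u ≤ 2.4 d t F_u): upper limit = 2.4·24·14·450 / 1000 = 362.9 kN.
  Edge l_c = 60 − 27/2 = 46.5 → r_n = 351.5 kN; interior l_c = 90 − 27 = 63 → r_n = 362.9 kN.
  R_n,bearing = 2·351.5 + 2·362.9 = 1429 kN → 0.75 × 1429 = 1070 kN.
Bolt shear governs: 1010 kN.

1010 kN (bolt shear governs)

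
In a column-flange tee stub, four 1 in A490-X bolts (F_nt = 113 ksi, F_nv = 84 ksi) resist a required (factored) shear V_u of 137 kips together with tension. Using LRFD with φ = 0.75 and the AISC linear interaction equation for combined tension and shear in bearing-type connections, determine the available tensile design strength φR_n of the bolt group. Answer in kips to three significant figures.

A_b = π·1²/4 = 0.7854 in²; f_rv = 137 / (4 × 0.7854) = 43.61 ksi.
F'_nt = 1.3 F_nt − (F_nt / φF_nv) f_rv = 1.3·113 − (113/(0.75·84))·43.61 = 68.68 ksi, capped at F_nt → F'_nt = 68.68 ksi.
R_n = F'_nt · A_b · n = 68.68 × 0.7854 × 4 = 215.8 kips.
Design strength φR_n = 0.75 × 215.8 = 162 kips.

162 kips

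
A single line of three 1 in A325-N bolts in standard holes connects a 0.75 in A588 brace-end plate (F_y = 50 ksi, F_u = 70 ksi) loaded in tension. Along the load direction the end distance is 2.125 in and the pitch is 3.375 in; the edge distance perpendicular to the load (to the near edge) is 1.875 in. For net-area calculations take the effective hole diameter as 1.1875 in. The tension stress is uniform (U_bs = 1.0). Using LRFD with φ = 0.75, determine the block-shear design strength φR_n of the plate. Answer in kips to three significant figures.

190 kips

Shear plane L_v = 2.125 + 2·3.375 = 8.875 in; A_gv = 8.875 × 0.75 = 6.656 in².
A_nv = (8.875 − 2.5·1.1875) × 0.75 = 4.43 in².
A_nt = (1.875 − 0.5·1.1875) × 0.75 = 0.9609 in².
0.6 F_u A_nv = 186 kips; 0.6 F_y A_gv = 199.7 kips → shear rupture governs the shear term.
R_n = 186 + 1.0 × 70 × 0.9609 = 253.3 kips.
Design strength φR_n = 0.75 × 253.3 = 190 kips.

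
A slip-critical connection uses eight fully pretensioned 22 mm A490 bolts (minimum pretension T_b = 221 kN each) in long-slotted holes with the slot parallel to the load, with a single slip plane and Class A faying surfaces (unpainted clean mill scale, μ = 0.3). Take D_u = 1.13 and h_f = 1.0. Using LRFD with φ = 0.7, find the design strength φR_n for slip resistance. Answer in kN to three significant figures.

R_n = μ · D_u · h_f · T_b · n_s · n_b = 0.3 × 1.13 × 1.0 × 221 × 1 × 8 = 599.4 kN.
Design strength φR_n = 0.7 × 599.4 = 420 kN.

420 kN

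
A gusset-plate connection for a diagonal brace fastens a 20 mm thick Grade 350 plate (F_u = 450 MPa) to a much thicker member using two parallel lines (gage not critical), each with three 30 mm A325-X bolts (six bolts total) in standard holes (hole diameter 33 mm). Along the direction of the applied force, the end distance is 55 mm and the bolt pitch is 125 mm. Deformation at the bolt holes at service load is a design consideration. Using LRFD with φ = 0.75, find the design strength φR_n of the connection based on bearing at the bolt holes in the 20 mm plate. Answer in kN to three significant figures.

Per bolt r_n = 1.2 l_c t F_u ≤ 2.4 d t F_u; upper limit = 2.4 × 30 × 20 × 450 / 1000 = 648 kN.
Edge bolt: l_c = 55 − 33/2 = 38.5 mm → 1.2 × 38.5 × 20 × 450 / 1000 = 415.8 → r_n = 415.8 kN.
Interior bolts: l_c = 125 − 33 = 92 mm → 1.2 × 92 × 20 × 450 / 1000 = 993.6 → r_n = 648 kN.
R_n = 2 × 415.8 + 4 × 648 = 3424 kN.
Design strength φR_n = 0.75 × 3424 = 2570 kN.

2570 kN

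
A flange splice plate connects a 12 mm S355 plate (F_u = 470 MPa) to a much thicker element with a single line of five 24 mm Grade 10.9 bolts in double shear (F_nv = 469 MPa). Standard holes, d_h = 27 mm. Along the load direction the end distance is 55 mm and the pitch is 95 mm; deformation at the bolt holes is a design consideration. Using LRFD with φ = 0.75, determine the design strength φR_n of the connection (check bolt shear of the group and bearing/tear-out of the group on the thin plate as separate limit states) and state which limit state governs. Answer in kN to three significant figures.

Bolt shear: A_b = π·24²/4 = 452.4 mm²; R_n = 469 × 452.4 × 5 × 2 / 1000 = 2122 kN → 0.75 × 2122 = 1590 kN.
Bearing (1.2 l_c t F_u ≤ 2.4 d t F_u): upper limit = 2.4·24·12·470 / 1000 = 324.9 kN.
  Edge l_c = 55 − 27/2 = 41.5 → r_n = 280.9 kN; interior l_c = 95 − 27 = 68 → r_n = 324.9 kN.
  R_n,bearing = 1·280.9 + 4·324.9 = 1580 kN → 0.75 × 1580 = 1190 kN.
Bearing governs: 1190 kN.

1190 kN (bearing governs)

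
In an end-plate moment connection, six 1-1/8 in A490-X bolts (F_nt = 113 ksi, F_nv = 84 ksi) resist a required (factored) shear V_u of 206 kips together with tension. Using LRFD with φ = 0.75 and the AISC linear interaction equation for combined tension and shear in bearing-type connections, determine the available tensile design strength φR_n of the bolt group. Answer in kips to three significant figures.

A_b = π·1.125²/4 = 0.994 in²; f_rv = 206 / (6 × 0.994) = 34.54 ksi.
F'_nt = 1.3 F_nt − (F_nt / φF_nv) f_rv = 1.3·113 − (113/(0.75·84))·34.54 = 84.95 ksi, capped at F_nt → F'_nt = 84.95 ksi.
R_n = F'_nt · A_b · n = 84.95 × 0.994 × 6 = 506.6 kips.
Design strength φR_n = 0.75 × 506.6 = 380 kips.

380 kips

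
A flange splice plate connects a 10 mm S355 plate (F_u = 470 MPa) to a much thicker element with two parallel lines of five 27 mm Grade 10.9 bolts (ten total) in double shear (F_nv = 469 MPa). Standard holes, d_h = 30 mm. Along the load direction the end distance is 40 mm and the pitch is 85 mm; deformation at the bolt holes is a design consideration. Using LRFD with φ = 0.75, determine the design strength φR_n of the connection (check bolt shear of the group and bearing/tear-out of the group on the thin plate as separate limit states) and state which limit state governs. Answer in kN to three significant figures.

Bolt shear: A_b = π·27²/4 = 572.6 mm²; R_n = 469 × 572.6 × 10 × 2 / 1000 = 5371 kN → 0.75 × 5371 = 4030 kN.
Bearing (1.2 l_c t F_u ≤ 2.4 d t F_u): upper limit = 2.4·27·10·470 / 1000 = 304.6 kN.
  Edge l_c = 40 − 30/2 = 25 → r_n = 141 kN; interior l_c = 85 − 30 = 55 → r_n = 304.6 kN.
  R_n,bearing = 2·141 + 8·304.6 = 2718 kN → 0.75 × 2718 = 2040 kN.
Bearing governs: 2040 kN.

2040 kN (bearing governs)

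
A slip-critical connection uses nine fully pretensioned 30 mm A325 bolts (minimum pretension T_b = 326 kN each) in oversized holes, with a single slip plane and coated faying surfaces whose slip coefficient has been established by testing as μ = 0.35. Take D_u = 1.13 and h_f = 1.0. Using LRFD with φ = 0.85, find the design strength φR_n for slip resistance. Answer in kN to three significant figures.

986 kN

R_n = μ · D_u · h_f · T_b · n_s · n_b = 0.35 × 1.13 × 1.0 × 326 × 1 × 9 = 1160 kN.
Design strength φR_n = 0.85 × 1160 = 986 kN.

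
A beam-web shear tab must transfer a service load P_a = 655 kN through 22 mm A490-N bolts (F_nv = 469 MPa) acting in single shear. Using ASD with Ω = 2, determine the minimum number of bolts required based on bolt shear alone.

8 bolts

A_b = π·22²/4 = 380.1 mm².
Per-bolt allowable strength R_n/Ω = 469 × 380.1 × 1 / 1000 / 2 = 89.14 kN.
n ≥ 655 / 89.14 = 7.348 → use 8 bolts.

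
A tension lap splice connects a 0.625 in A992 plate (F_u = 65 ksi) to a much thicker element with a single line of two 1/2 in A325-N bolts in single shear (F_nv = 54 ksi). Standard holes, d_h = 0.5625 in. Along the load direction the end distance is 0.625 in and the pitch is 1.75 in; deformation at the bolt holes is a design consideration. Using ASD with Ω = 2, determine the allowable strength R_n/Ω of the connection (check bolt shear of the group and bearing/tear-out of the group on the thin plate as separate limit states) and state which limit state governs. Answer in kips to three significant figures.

Bolt shear: A_b = π·0.5²/4 = 0.1963 in²; R_n = 54 × 0.1963 × 2 × 1 = 21.21 kips → 21.21 / 2 = 10.6 kips.
Bearing (1.2 l_c t F_u ≤ 2.4 d t F_u): upper limit = 2.4·0.5·0.625·65 = 48.75 kips.
  Edge l_c = 0.625 − 0.5625/2 = 0.3438 → r_n = 16.76 kips; interior l_c = 1.75 − 0.5625 = 1.188 → r_n = 48.75 kips.
  R_n,bearing = 1·16.76 + 1·48.75 = 65.51 kips → 65.51 / 2 = 32.8 kips.
Bolt shear governs: 10.6 kips.

10.6 kips (bolt shear governs)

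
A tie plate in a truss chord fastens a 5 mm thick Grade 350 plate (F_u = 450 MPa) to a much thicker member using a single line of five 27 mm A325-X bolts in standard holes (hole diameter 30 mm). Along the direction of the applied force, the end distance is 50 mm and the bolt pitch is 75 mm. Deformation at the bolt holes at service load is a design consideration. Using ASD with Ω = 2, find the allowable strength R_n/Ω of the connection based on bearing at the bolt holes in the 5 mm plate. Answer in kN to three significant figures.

290 kN

Per bolt r_n = 1.2 l_c t F_u ≤ 2.4 d t F_u; upper limit = 2.4 × 27 × 5 × 450 / 1000 = 145.8 kN.
Edge bolt: l_c = 50 − 30/2 = 35 mm → 1.2 × 35 × 5 × 450 / 1000 = 94.5 → r_n = 94.5 kN.
Interior bolts: l_c = 75 − 30 = 45 mm → 1.2 × 45 × 5 × 450 / 1000 = 121.5 → r_n = 121.5 kN.
R_n = 1 × 94.5 + 4 × 121.5 = 580.5 kN.
Allowable strength R_n/Ω = 580.5 / 2 = 290 kN.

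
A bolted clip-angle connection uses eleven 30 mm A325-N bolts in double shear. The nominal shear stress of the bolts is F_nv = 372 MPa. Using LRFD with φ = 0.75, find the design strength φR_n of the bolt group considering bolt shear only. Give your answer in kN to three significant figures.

A_b = π × 30² / 4 = 706.9 mm².
R_n = F_nv · A_b · n · n_s = 372 × 706.9 × 11 × 2 / 1000 = 5785 kN.
Design strength φR_n = 0.75 × 5785 = 4340 kN.

4340 kN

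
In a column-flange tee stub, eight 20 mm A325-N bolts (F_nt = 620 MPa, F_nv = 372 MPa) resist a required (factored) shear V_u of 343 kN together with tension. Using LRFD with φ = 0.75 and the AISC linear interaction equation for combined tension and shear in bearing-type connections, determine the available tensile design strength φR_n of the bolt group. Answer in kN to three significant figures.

948 kN

A_b = π·20²/4 = 314.2 mm²; f_rv = 343 × 1000 / (8 × 314.2) = 136.5 MPa.
F'_nt = 1.3 F_nt − (F_nt / φF_nv) f_rv = 1.3·620 − (620/(0.75·372))·136.5 = 502.7 MPa, capped at F_nt → F'_nt = 502.7 MPa.
R_n = F'_nt · A_b · n = 502.7 × 314.2 × 8 / 1000 = 1263 kN.
Design strength φR_n = 0.75 × 1263 = 948 kN.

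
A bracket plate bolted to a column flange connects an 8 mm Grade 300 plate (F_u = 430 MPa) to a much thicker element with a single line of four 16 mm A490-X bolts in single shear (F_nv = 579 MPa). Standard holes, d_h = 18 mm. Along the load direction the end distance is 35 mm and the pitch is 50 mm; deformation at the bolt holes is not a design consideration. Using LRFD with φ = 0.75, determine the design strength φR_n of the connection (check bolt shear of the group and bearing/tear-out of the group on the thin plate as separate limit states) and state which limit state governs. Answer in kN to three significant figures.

349 kN (bolt shear governs)

Bolt shear: A_b = π·16²/4 = 201.1 mm²; R_n = 579 × 201.1 × 4 × 1 / 1000 = 465.7 kN → 0.75 × 465.7 = 349 kN.
Bearing (1.5 l_c t F_u ≤ 3.0 d t F_u): upper limit = 3.0·16·8·430 / 1000 = 165.1 kN.
  Edge l_c = 35 − 18/2 = 26 → r_n = 134.2 kN; interior l_c = 50 − 18 = 32 → r_n = 165.1 kN.
  R_n,bearing = 1·134.2 + 3·165.1 = 629.5 kN → 0.75 × 629.5 = 472 kN.
Bolt shear governs: 349 kN.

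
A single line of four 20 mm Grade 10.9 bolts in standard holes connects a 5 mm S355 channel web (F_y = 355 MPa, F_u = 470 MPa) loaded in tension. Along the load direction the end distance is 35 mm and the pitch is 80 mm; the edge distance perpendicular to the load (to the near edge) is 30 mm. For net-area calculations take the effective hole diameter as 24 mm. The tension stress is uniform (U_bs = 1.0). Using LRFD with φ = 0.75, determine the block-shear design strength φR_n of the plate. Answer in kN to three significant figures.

234 kN

Shear plane L_v = 35 + 3·80 = 275 mm; A_gv = 275 × 5 = 1375 mm².
A_nv = (275 − 3.5·24) × 5 = 955 mm².
A_nt = (30 − 0.5·24) × 5 = 90 mm².
0.6 F_u A_nv = 269.3 kN; 0.6 F_y A_gv = 292.9 kN → shear rupture governs the shear term.
R_n = 269.3 + 1.0 × 470 × 90 / 1000 = 311.6 kN.
Design strength φR_n = 0.75 × 311.6 = 234 kN.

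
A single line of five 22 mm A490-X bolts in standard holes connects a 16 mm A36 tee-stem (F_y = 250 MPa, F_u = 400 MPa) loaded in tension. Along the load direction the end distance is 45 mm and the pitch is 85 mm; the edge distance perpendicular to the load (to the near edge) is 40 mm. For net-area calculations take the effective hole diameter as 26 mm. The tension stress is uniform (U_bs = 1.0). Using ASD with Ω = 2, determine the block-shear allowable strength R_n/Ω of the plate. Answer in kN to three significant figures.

548 kN

Shear plane L_v = 45 + 4·85 = 385 mm; A_gv = 385 × 16 = 6160 mm².
A_nv = (385 − 4.5·26) × 16 = 4288 mm².
A_nt = (40 − 0.5·26) × 16 = 432 mm².
0.6 F_u A_nv = 1029 kN; 0.6 F_y A_gv = 924 kN → shear yielding governs the shear term.
R_n = 924 + 1.0 × 400 × 432 / 1000 = 1097 kN.
Allowable strength R_n/Ω = 1097 / 2 = 548 kN.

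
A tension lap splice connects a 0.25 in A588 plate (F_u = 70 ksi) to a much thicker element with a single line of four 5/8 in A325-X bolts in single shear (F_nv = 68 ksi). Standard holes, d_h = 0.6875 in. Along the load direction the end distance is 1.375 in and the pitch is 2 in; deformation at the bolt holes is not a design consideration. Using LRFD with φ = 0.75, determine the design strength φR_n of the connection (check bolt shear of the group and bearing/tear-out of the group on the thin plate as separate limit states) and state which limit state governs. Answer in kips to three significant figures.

Bolt shear: A_b = π·0.625²/4 = 0.3068 in²; R_n = 68 × 0.3068 × 4 × 1 = 83.45 kips → 0.75 × 83.45 = 62.6 kips.
Bearing (1.5 l_c t F_u ≤ 3.0 d t F_u): upper limit = 3.0·0.625·0.25·70 = 32.81 kips.
  Edge l_c = 1.375 − 0.6875/2 = 1.031 → r_n = 27.07 kips; interior l_c = 2 − 0.6875 = 1.312 → r_n = 32.81 kips.
  R_n,bearing = 1·27.07 + 3·32.81 = 125.5 kips → 0.75 × 125.5 = 94.1 kips.
Bolt shear governs: 62.6 kips.

62.6 kips (bolt shear governs)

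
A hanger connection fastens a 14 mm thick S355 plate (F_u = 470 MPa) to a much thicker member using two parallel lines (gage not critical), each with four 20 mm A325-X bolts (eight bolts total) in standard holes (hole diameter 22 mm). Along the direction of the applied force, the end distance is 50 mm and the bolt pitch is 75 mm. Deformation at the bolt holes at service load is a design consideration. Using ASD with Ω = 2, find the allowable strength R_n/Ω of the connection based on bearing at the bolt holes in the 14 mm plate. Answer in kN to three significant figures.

Per bolt r_n = 1.2 l_c t F_u ≤ 2.4 d t F_u; upper limit = 2.4 × 20 × 14 × 470 / 1000 = 315.8 kN.
Edge bolt: l_c = 50 − 22/2 = 39 mm → 1.2 × 39 × 14 × 470 / 1000 = 307.9 → r_n = 307.9 kN.
Interior bolts: l_c = 75 − 22 = 53 mm → 1.2 × 53 × 14 × 470 / 1000 = 418.5 → r_n = 315.8 kN.
R_n = 2 × 307.9 + 6 × 315.8 = 2511 kN.
Allowable strength R_n/Ω = 2511 / 2 = 1260 kN.

1260 kN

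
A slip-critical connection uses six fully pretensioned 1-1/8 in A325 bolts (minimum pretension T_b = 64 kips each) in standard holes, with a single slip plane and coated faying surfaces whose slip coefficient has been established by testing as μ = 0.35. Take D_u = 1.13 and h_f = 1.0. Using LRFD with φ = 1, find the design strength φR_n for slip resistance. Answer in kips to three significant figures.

152 kips

R_n = μ · D_u · h_f · T_b · n_s · n_b = 0.35 × 1.13 × 1.0 × 64 × 1 × 6 = 151.9 kips.
Design strength φR_n = 1 × 151.9 = 152 kips.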